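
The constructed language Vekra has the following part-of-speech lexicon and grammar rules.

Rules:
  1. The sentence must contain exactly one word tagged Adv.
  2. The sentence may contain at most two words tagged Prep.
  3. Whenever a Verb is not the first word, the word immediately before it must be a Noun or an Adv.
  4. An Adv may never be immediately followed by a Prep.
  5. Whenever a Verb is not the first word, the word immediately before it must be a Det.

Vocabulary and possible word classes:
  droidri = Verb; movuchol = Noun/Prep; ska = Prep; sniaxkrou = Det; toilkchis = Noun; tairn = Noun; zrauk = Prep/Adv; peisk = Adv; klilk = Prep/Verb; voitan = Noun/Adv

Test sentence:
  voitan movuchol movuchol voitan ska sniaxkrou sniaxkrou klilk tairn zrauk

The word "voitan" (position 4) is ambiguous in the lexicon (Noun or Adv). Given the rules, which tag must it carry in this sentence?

Candidates per position — 1:voitan {Noun,Adv}; 2:movuchol {Noun,Prep}; 3:movuchol {Noun,Prep}; 4:voitan {Noun,Adv}; 5:ska {Prep}; 6:sniaxkrou {Det}; 7:sniaxkrou {Det}; 8:klilk {Prep,Verb}; 9:tairn {Noun}; 10:zrauk {Prep,Adv}.
Position 4: Adv is ruled out by rule 4; that leaves Noun.
Position 8: Verb is ruled out by rule 3; that leaves Prep.
Position 10: Prep is ruled out by rule 2; that leaves Adv.
Position 1: Adv is ruled out by rule 1; that leaves Noun.
Position 2: Prep is ruled out by rule 2; that leaves Noun.
Position 3: Prep is ruled out by rule 2; that leaves Noun.
So the tagging must be: Noun Noun Noun Noun Prep Det Det Prep Noun Adv.
Verifying each rule — rule 1 ✓; rule 2 ✓; rule 3 ✓; rule 4 ✓; rule 5 ✓.

Noun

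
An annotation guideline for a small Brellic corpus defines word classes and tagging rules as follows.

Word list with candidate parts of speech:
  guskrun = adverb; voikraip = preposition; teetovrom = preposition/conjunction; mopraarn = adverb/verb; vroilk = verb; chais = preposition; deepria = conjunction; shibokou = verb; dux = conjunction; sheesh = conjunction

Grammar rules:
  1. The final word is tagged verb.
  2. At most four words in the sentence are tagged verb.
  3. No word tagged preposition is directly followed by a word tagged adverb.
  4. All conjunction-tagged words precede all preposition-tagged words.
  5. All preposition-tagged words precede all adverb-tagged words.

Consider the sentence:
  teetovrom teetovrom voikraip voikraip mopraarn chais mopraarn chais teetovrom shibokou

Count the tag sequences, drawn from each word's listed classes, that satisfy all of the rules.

Candidates per position — 1:teetovrom {preposition,conjunction}; 2:teetovrom {preposition,conjunction}; 3:voikraip {preposition}; 4:voikraip {preposition}; 5:mopraarn {adverb,verb}; 6:chais {preposition}; 7:mopraarn {adverb,verb}; 8:chais {preposition}; 9:teetovrom {preposition,conjunction}; 10:shibokou {verb}.
There are 32 candidate sequences in total.
The sequences that satisfy every rule: preposition preposition preposition preposition verb preposition verb preposition preposition verb; conjunction preposition preposition preposition verb preposition verb preposition preposition verb; conjunction conjunction preposition preposition verb preposition verb preposition preposition verb.
Count = 3.

3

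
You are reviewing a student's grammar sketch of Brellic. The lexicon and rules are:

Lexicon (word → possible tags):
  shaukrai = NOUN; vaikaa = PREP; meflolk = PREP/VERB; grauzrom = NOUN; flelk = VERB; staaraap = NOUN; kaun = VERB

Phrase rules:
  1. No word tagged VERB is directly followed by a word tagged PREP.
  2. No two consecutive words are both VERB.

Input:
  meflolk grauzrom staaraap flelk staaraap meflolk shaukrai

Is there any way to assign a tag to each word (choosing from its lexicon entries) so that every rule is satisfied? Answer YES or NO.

YES

Candidates per position — 1:meflolk {PREP,VERB}; 2:grauzrom {NOUN}; 3:staaraap {NOUN}; 4:flelk {VERB}; 5:staaraap {NOUN}; 6:meflolk {PREP,VERB}; 7:shaukrai {NOUN}.
One satisfying assignment: PREP NOUN NOUN VERB NOUN PREP NOUN.
Check: rule 1 holds; rule 2 holds.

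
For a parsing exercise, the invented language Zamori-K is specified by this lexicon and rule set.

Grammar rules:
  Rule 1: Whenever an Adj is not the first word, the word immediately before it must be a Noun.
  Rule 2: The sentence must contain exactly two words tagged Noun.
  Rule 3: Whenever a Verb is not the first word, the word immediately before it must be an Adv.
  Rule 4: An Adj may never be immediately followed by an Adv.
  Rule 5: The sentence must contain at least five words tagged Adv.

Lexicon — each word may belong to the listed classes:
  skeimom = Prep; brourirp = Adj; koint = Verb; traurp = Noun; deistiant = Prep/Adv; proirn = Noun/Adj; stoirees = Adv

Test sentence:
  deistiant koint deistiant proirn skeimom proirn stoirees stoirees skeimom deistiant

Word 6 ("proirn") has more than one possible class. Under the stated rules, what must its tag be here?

Candidates per position — 1:deistiant {Prep,Adv}; 2:koint {Verb}; 3:deistiant {Prep,Adv}; 4:proirn {Noun,Adj}; 5:skeimom {Prep}; 6:proirn {Noun,Adj}; 7:stoirees {Adv}; 8:stoirees {Adv}; 9:skeimom {Prep}; 10:deistiant {Prep,Adv}.
At position 1, choosing Prep makes rule 3 impossible to satisfy; hence Adv.
At position 3, choosing Prep makes rule 5 impossible to satisfy; hence Adv.
At position 4, choosing Adj makes rule 1 impossible to satisfy; hence Noun.
At position 6, choosing Adj makes rule 1 impossible to satisfy; hence Noun.
At position 10, choosing Prep makes rule 5 impossible to satisfy; hence Adv.
That leaves exactly one tagging: Adv Verb Adv Noun Prep Noun Adv Adv Prep Adv.
Checking: rule 1 holds; rule 2 holds; rule 3 holds; rule 4 holds; rule 5 holds.

Noun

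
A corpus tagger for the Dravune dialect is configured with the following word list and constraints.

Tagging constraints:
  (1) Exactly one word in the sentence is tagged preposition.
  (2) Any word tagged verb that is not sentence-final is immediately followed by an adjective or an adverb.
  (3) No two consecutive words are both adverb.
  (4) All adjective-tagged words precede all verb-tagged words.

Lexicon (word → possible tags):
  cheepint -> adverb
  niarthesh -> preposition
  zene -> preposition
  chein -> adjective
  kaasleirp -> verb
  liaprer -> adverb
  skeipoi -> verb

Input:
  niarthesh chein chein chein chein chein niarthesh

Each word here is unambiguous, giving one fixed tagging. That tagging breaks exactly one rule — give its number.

Fixed tagging: preposition adjective adjective adjective adjective adjective preposition.
Rule check: R1 ✗, R2 ✓, R3 ✓, R4 ✓.
Only rule 1 fails.

1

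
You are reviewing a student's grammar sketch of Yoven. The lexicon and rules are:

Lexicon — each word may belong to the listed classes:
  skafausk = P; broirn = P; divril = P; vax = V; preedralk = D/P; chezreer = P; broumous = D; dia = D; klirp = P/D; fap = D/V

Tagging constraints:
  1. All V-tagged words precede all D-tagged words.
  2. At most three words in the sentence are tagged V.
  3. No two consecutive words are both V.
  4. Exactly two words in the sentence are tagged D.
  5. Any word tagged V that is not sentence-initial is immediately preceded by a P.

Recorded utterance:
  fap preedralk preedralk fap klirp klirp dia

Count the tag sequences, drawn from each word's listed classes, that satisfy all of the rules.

3

Candidates per position — 1:fap {D,V}; 2:preedralk {D,P}; 3:preedralk {D,P}; 4:fap {D,V}; 5:klirp {P,D}; 6:klirp {P,D}; 7:dia {D}.
There are 64 candidate sequences in total.
The sequences that satisfy every rule: V P P D P P D; V P P V P D D; V P P V D P D.
Count = 3.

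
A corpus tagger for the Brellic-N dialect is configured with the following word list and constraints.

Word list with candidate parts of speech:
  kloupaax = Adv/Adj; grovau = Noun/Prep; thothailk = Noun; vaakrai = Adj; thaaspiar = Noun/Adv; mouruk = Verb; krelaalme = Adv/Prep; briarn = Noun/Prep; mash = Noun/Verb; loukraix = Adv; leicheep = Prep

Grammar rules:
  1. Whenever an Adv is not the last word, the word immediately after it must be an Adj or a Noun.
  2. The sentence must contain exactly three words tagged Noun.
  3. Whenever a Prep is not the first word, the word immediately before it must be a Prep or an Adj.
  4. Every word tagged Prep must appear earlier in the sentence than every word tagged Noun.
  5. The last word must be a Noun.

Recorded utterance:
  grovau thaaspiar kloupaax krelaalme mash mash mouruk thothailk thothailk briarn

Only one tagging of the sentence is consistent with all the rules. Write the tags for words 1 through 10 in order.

Candidates per position — 1:grovau {Noun,Prep}; 2:thaaspiar {Noun,Adv}; 3:kloupaax {Adv,Adj}; 4:krelaalme {Adv,Prep}; 5:mash {Noun,Verb}; 6:mash {Noun,Verb}; 7:mouruk {Verb}; 8:thothailk {Noun}; 9:thothailk {Noun}; 10:briarn {Noun,Prep}.
Position 3: tagging it Adv would leave rule 1 unsatisfiable, so it must be Adj.
Position 10: tagging it Prep would leave rule 3 unsatisfiable, so it must be Noun.
Position 1: tagging it Noun would leave rule 2 unsatisfiable, so it must be Prep.
Position 2: tagging it Noun would leave rule 2 unsatisfiable, so it must be Adv.
Position 5: tagging it Noun would leave rule 2 unsatisfiable, so it must be Verb.
Position 6: tagging it Noun would leave rule 2 unsatisfiable, so it must be Verb.
Position 4: tagging it Adv would leave rule 1 unsatisfiable, so it must be Prep.
So the tagging must be: Prep Adv Adj Prep Verb Verb Verb Noun Noun Noun.
Rule-by-rule: rule 1 ok; rule 2 ok; rule 3 ok; rule 4 ok; rule 5 ok.

Prep Adv Adj Prep Verb Verb Verb Noun Noun Noun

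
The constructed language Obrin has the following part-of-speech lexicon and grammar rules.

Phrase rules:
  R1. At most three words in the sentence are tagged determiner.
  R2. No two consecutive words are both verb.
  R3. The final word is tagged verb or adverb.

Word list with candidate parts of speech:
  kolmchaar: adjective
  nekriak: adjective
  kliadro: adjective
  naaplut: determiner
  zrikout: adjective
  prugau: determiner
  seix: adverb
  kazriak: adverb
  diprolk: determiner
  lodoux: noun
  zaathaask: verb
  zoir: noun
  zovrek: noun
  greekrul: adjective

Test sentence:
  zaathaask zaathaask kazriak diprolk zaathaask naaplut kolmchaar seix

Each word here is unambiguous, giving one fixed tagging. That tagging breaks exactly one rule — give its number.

2

Fixed tagging: verb verb adverb determiner verb determiner adjective adverb.
Rule check: R1 ✓, R2 ✗, R3 ✓.
Only rule 2 fails.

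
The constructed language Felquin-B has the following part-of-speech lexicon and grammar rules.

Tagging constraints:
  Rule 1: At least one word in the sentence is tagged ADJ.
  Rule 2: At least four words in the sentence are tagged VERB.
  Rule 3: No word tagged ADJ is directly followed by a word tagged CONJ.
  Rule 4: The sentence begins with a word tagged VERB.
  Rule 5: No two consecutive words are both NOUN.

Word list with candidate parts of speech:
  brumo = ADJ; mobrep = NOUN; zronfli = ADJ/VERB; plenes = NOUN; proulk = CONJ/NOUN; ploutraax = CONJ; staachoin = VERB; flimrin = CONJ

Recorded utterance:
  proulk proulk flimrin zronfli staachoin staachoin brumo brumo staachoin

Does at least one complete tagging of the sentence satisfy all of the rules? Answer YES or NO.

NO

Candidates per position — 1:proulk {CONJ,NOUN}; 2:proulk {CONJ,NOUN}; 3:flimrin {CONJ}; 4:zronfli {ADJ,VERB}; 5:staachoin {VERB}; 6:staachoin {VERB}; 7:brumo {ADJ}; 8:brumo {ADJ}; 9:staachoin {VERB}.
Rule 4 cannot be satisfied by any choice of tags from the lexicon.
So there is no consistent tagging.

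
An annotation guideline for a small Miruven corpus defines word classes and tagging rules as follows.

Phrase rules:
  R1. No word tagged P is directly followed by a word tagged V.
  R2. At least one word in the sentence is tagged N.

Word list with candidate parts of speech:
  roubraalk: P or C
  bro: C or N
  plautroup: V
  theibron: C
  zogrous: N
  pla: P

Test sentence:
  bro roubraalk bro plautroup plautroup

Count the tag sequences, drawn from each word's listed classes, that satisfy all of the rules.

6

Candidates per position — 1:bro {C,N}; 2:roubraalk {P,C}; 3:bro {C,N}; 4:plautroup {V}; 5:plautroup {V}.
There are 8 candidate sequences in total.
Checking each against the rules leaves 6 sequences.
Count = 6.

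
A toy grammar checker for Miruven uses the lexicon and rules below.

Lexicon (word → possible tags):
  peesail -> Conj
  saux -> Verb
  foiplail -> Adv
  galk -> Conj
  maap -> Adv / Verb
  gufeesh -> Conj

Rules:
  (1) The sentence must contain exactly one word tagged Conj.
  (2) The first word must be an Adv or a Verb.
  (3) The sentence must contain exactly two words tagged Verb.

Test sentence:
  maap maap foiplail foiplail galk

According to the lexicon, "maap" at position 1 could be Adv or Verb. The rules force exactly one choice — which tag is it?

Candidates per position — 1:maap {Adv,Verb}; 2:maap {Adv,Verb}; 3:foiplail {Adv}; 4:foiplail {Adv}; 5:galk {Conj}.
At position 1, choosing Adv makes rule 3 impossible to satisfy; hence Verb.
At position 2, choosing Adv makes rule 3 impossible to satisfy; hence Verb.
That leaves exactly one tagging: Verb Verb Adv Adv Conj.
Rule-by-rule: rule 1 ✓; rule 2 ✓; rule 3 ✓.

Verb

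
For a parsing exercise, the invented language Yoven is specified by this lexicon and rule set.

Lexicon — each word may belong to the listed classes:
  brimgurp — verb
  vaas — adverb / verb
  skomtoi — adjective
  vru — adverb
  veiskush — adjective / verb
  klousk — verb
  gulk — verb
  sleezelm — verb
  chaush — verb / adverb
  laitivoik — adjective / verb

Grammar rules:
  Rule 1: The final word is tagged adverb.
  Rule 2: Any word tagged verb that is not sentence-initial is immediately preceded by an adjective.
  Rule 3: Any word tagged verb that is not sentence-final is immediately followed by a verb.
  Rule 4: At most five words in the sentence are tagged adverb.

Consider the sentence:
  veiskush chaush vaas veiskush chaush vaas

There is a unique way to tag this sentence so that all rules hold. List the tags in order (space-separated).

adjective adverb adverb adjective adverb adverb

Candidates per position — 1:veiskush {adjective,verb}; 2:chaush {verb,adverb}; 3:vaas {adverb,verb}; 4:veiskush {adjective,verb}; 5:chaush {verb,adverb}; 6:vaas {adverb,verb}.
If word 3 were verb, no tagging could satisfy rule 2; so word 3 is adverb.
If word 4 were verb, no tagging could satisfy rule 2; so word 4 is adjective.
If word 6 were verb, no tagging could satisfy rule 1; so word 6 is adverb.
If word 1 were verb, no tagging could satisfy rule 3; so word 1 is adjective.
If word 2 were verb, no tagging could satisfy rule 3; so word 2 is adverb.
If word 5 were verb, no tagging could satisfy rule 3; so word 5 is adverb.
The unique satisfying tagging is: adjective adverb adverb adjective adverb adverb.
Verifying each rule — rule 1 satisfied; rule 2 satisfied; rule 3 satisfied; rule 4 satisfied.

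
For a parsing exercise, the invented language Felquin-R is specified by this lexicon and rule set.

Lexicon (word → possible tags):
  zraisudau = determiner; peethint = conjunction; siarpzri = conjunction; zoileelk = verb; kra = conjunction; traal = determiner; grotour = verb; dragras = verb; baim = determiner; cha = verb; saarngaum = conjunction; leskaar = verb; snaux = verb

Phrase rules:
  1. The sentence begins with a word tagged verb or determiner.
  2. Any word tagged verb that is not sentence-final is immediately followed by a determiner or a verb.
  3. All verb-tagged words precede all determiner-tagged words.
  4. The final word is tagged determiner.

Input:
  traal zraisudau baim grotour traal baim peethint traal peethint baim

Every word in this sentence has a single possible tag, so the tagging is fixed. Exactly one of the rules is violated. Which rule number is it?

3

Fixed tagging: determiner determiner determiner verb determiner determiner conjunction determiner conjunction determiner.
Rule check: R1 holds, R2 holds, R3 violated, R4 holds.
Only rule 3 fails.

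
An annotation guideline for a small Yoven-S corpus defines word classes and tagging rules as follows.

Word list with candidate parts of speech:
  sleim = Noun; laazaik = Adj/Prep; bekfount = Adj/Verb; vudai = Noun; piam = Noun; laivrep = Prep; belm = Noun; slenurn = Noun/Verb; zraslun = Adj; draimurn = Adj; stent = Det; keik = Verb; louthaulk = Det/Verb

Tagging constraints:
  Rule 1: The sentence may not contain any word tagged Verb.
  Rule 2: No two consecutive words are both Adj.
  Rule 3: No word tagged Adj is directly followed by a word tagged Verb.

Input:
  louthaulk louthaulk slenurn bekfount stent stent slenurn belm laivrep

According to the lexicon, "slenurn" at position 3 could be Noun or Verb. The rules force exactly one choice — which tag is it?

Noun

Candidates per position — 1:louthaulk {Det,Verb}; 2:louthaulk {Det,Verb}; 3:slenurn {Noun,Verb}; 4:bekfount {Adj,Verb}; 5:stent {Det}; 6:stent {Det}; 7:slenurn {Noun,Verb}; 8:belm {Noun}; 9:laivrep {Prep}.
At position 1, choosing Verb makes rule 1 impossible to satisfy; hence Det.
At position 2, choosing Verb makes rule 1 impossible to satisfy; hence Det.
At position 3, choosing Verb makes rule 1 impossible to satisfy; hence Noun.
At position 4, choosing Verb makes rule 1 impossible to satisfy; hence Adj.
At position 7, choosing Verb makes rule 1 impossible to satisfy; hence Noun.
The only consistent sequence is: Det Det Noun Adj Det Det Noun Noun Prep.
Checking: rule 1 ✓; rule 2 ✓; rule 3 ✓.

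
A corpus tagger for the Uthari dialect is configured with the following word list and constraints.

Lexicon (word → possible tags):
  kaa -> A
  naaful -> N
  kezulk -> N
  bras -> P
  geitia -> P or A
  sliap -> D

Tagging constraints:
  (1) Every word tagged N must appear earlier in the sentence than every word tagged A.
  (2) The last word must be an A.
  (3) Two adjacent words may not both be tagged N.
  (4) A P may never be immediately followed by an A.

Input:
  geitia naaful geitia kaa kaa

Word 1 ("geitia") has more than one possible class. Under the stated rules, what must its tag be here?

P

Candidates per position — 1:geitia {P,A}; 2:naaful {N}; 3:geitia {P,A}; 4:kaa {A}; 5:kaa {A}.
At position 1, choosing A makes rule 1 impossible to satisfy; hence P.
At position 3, choosing P makes rule 4 impossible to satisfy; hence A.
The unique satisfying tagging is: P N A A A.
Rule-by-rule: rule 1 ok; rule 2 ok; rule 3 ok; rule 4 ok.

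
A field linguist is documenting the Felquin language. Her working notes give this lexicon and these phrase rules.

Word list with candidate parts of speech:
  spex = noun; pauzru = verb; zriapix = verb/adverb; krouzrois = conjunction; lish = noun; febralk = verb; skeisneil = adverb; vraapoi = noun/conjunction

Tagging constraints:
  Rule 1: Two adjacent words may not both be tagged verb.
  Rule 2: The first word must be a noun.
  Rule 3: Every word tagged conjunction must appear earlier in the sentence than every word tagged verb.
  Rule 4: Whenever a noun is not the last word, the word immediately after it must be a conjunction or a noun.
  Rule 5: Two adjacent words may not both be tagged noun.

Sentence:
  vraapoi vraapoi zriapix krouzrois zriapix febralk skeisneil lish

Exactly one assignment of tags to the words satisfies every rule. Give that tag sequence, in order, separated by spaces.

Candidates per position — 1:vraapoi {noun,conjunction}; 2:vraapoi {noun,conjunction}; 3:zriapix {verb,adverb}; 4:krouzrois {conjunction}; 5:zriapix {verb,adverb}; 6:febralk {verb}; 7:skeisneil {adverb}; 8:lish {noun}.
Word 1 cannot be conjunction — rule 2 would then fail for every completion. It is noun.
Word 2 cannot be noun — rule 4 would then fail for every completion. It is conjunction.
Word 3 cannot be verb — rule 3 would then fail for every completion. It is adverb.
Word 5 cannot be verb — rule 1 would then fail for every completion. It is adverb.
The only consistent sequence is: noun conjunction adverb conjunction adverb verb adverb noun.
Rule-by-rule: rule 1 satisfied; rule 2 satisfied; rule 3 satisfied; rule 4 satisfied; rule 5 satisfied.

noun conjunction adverb conjunction adverb verb adverb noun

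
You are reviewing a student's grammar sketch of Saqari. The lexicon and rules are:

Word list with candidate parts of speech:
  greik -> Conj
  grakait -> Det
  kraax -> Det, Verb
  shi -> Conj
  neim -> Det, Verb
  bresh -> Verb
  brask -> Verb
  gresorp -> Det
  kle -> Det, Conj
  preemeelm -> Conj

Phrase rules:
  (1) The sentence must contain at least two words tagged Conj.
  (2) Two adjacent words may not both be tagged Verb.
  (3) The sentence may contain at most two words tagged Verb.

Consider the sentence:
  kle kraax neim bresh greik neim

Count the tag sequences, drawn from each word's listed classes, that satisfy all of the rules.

3

Candidates per position — 1:kle {Det,Conj}; 2:kraax {Det,Verb}; 3:neim {Det,Verb}; 4:bresh {Verb}; 5:greik {Conj}; 6:neim {Det,Verb}.
There are 16 candidate sequences in total.
The sequences that satisfy every rule: Conj Det Det Verb Conj Det; Conj Det Det Verb Conj Verb; Conj Verb Det Verb Conj Det.
Count = 3.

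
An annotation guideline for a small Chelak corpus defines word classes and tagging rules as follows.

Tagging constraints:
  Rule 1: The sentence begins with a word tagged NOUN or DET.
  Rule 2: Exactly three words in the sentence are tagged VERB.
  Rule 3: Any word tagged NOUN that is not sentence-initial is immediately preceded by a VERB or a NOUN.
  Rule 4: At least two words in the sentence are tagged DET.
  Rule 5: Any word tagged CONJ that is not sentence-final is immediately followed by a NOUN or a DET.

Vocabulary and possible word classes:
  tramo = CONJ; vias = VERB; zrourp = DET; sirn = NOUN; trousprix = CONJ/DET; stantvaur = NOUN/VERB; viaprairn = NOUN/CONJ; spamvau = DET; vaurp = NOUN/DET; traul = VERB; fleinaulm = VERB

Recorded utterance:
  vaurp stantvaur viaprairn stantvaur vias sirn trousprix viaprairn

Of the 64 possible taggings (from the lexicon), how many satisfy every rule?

Candidates per position — 1:vaurp {NOUN,DET}; 2:stantvaur {NOUN,VERB}; 3:viaprairn {NOUN,CONJ}; 4:stantvaur {NOUN,VERB}; 5:vias {VERB}; 6:sirn {NOUN}; 7:trousprix {CONJ,DET}; 8:viaprairn {NOUN,CONJ}.
There are 64 candidate sequences in total.
The sequences that satisfy every rule: DET VERB NOUN VERB VERB NOUN DET CONJ.
Count = 1.

1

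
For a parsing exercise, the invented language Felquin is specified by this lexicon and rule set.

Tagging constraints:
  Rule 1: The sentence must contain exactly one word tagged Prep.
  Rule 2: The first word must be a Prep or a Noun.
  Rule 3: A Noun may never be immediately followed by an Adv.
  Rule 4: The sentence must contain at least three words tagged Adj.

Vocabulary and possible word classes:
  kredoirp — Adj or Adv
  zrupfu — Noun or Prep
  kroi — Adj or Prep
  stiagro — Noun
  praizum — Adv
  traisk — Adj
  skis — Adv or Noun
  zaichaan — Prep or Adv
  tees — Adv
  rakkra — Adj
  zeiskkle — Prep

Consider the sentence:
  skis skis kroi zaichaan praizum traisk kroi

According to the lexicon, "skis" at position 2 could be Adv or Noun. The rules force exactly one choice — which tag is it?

Candidates per position — 1:skis {Adv,Noun}; 2:skis {Adv,Noun}; 3:kroi {Adj,Prep}; 4:zaichaan {Prep,Adv}; 5:praizum {Adv}; 6:traisk {Adj}; 7:kroi {Adj,Prep}.
If word 1 were Adv, no tagging could satisfy rule 2; so word 1 is Noun.
If word 2 were Adv, no tagging could satisfy rule 3; so word 2 is Noun.
If word 3 were Prep, no tagging could satisfy rule 4; so word 3 is Adj.
If word 7 were Prep, no tagging could satisfy rule 4; so word 7 is Adj.
If word 4 were Adv, no tagging could satisfy rule 1; so word 4 is Prep.
The unique satisfying tagging is: Noun Noun Adj Prep Adv Adj Adj.
Check: rule 1 ok; rule 2 ok; rule 3 ok; rule 4 ok.

Noun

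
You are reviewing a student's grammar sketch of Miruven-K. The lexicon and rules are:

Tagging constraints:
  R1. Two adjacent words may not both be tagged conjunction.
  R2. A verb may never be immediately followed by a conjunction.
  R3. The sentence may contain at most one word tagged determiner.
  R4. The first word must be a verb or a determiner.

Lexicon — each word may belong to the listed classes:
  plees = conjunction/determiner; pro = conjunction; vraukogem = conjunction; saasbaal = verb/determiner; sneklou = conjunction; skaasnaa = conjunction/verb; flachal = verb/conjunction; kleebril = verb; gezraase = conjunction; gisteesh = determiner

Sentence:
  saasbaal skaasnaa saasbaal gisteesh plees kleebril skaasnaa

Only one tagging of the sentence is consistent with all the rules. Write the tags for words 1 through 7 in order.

verb verb verb determiner conjunction verb verb

Candidates per position — 1:saasbaal {verb,determiner}; 2:skaasnaa {conjunction,verb}; 3:saasbaal {verb,determiner}; 4:gisteesh {determiner}; 5:plees {conjunction,determiner}; 6:kleebril {verb}; 7:skaasnaa {conjunction,verb}.
Position 1: tagging it determiner would leave rule 3 unsatisfiable, so it must be verb.
Position 2: tagging it conjunction would leave rule 2 unsatisfiable, so it must be verb.
Position 3: tagging it determiner would leave rule 3 unsatisfiable, so it must be verb.
Position 5: tagging it determiner would leave rule 3 unsatisfiable, so it must be conjunction.
Position 7: tagging it conjunction would leave rule 2 unsatisfiable, so it must be verb.
So the tagging must be: verb verb verb determiner conjunction verb verb.
Rule-by-rule: rule 1 holds; rule 2 holds; rule 3 holds; rule 4 holds.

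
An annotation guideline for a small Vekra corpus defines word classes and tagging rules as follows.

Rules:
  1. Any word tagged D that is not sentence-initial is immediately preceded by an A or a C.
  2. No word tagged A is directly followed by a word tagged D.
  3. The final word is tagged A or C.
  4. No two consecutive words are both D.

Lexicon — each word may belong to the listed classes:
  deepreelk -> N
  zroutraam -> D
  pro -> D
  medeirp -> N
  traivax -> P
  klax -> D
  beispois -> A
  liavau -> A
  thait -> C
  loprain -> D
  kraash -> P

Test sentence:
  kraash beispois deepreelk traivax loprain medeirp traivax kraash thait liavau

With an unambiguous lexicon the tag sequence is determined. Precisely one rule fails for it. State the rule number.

Fixed tagging: P A N P D N P P C A.
Rule check: R1 violated, R2 holds, R3 holds, R4 holds.
Only rule 1 fails.

1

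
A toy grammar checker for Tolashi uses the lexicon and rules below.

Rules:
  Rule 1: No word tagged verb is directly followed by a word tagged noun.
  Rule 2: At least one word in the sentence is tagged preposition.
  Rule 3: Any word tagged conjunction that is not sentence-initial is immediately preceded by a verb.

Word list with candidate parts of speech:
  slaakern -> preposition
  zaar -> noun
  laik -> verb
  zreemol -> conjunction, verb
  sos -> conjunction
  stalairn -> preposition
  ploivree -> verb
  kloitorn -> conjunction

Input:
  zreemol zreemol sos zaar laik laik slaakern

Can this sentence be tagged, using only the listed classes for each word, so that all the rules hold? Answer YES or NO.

Candidates per position — 1:zreemol {conjunction,verb}; 2:zreemol {conjunction,verb}; 3:sos {conjunction}; 4:zaar {noun}; 5:laik {verb}; 6:laik {verb}; 7:slaakern {preposition}.
One satisfying assignment: verb verb conjunction noun verb verb preposition.
Verifying each rule — rule 1 holds; rule 2 holds; rule 3 holds.

YES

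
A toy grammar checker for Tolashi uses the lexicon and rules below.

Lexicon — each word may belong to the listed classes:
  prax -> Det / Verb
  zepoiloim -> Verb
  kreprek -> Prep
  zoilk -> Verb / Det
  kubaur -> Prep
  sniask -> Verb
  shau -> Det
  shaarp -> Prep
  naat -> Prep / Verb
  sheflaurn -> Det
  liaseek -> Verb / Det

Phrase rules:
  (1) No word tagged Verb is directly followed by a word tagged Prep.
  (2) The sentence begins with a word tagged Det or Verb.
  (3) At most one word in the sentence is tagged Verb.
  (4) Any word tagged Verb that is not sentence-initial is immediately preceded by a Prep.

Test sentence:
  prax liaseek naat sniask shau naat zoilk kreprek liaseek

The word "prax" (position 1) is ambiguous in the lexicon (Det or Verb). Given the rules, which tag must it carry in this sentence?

Det

Candidates per position — 1:prax {Det,Verb}; 2:liaseek {Verb,Det}; 3:naat {Prep,Verb}; 4:sniask {Verb}; 5:shau {Det}; 6:naat {Prep,Verb}; 7:zoilk {Verb,Det}; 8:kreprek {Prep}; 9:liaseek {Verb,Det}.
At position 1, choosing Verb makes rule 3 impossible to satisfy; hence Det.
At position 2, choosing Verb makes rule 3 impossible to satisfy; hence Det.
At position 3, choosing Verb makes rule 3 impossible to satisfy; hence Prep.
At position 6, choosing Verb makes rule 3 impossible to satisfy; hence Prep.
At position 7, choosing Verb makes rule 1 impossible to satisfy; hence Det.
At position 9, choosing Verb makes rule 3 impossible to satisfy; hence Det.
The only consistent sequence is: Det Det Prep Verb Det Prep Det Prep Det.
Rule-by-rule: rule 1 satisfied; rule 2 satisfied; rule 3 satisfied; rule 4 satisfied.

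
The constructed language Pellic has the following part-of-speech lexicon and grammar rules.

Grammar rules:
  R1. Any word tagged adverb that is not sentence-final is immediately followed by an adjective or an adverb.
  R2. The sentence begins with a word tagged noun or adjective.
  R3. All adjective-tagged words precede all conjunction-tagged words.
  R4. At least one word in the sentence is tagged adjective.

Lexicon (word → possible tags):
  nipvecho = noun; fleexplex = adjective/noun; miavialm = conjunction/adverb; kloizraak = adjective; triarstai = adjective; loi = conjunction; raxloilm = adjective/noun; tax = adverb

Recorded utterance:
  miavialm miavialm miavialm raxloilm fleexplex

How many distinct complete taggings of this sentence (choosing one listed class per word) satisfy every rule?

Candidates per position — 1:miavialm {conjunction,adverb}; 2:miavialm {conjunction,adverb}; 3:miavialm {conjunction,adverb}; 4:raxloilm {adjective,noun}; 5:fleexplex {adjective,noun}.
There are 32 candidate sequences in total.
Rule 2 cannot be satisfied by any choice of tags from the lexicon.
So there is no consistent tagging.
Count = 0.

0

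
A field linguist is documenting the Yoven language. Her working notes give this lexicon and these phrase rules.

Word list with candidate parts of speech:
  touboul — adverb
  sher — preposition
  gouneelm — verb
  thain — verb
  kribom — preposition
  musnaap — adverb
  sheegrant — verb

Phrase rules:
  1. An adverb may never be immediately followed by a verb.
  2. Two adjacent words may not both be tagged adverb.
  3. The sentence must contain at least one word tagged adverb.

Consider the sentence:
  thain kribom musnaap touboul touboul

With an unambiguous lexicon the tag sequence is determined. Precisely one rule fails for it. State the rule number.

2

Fixed tagging: verb preposition adverb adverb adverb.
Rule check: R1 ✓, R2 ✗, R3 ✓.
Only rule 2 fails.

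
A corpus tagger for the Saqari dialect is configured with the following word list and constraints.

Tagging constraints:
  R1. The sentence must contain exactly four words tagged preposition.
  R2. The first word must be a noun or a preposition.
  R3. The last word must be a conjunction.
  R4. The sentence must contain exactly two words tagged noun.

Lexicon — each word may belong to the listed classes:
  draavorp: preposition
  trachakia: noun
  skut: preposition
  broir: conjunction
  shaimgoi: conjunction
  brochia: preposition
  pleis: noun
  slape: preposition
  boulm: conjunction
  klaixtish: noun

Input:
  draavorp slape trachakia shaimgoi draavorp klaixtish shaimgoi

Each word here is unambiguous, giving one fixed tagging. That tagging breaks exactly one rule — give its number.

1

Fixed tagging: preposition preposition noun conjunction preposition noun conjunction.
Applying the rules: R1 fail, R2 pass, R3 pass, R4 pass.
Only rule 1 fails.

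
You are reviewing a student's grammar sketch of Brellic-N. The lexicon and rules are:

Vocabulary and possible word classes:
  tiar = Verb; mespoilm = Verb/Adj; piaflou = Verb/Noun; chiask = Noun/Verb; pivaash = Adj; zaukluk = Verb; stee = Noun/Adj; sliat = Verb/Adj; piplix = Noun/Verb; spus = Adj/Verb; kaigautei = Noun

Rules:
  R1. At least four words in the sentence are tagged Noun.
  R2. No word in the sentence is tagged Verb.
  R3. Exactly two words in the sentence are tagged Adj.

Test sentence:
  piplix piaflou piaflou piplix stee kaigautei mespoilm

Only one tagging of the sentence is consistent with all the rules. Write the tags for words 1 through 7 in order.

Candidates per position — 1:piplix {Noun,Verb}; 2:piaflou {Verb,Noun}; 3:piaflou {Verb,Noun}; 4:piplix {Noun,Verb}; 5:stee {Noun,Adj}; 6:kaigautei {Noun}; 7:mespoilm {Verb,Adj}.
Position 1: Verb is ruled out by rule 2; that leaves Noun.
Position 2: Verb is ruled out by rule 2; that leaves Noun.
Position 3: Verb is ruled out by rule 2; that leaves Noun.
Position 4: Verb is ruled out by rule 2; that leaves Noun.
Position 5: Noun is ruled out by rule 3; that leaves Adj.
Position 7: Verb is ruled out by rule 2; that leaves Adj.
So the tagging must be: Noun Noun Noun Noun Adj Noun Adj.
Checking: rule 1 ok; rule 2 ok; rule 3 ok.

Noun Noun Noun Noun Adj Noun Adj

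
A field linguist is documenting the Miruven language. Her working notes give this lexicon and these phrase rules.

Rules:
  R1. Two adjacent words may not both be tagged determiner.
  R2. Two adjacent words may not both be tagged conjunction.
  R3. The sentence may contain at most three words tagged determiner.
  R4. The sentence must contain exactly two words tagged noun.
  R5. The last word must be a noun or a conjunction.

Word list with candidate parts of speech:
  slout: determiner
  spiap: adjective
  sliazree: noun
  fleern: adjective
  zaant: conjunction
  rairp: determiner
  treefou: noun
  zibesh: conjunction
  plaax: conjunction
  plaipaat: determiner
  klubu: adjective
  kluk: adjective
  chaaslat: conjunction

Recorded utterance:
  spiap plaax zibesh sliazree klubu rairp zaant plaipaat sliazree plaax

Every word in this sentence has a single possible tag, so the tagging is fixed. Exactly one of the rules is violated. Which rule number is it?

2

Fixed tagging: adjective conjunction conjunction noun adjective determiner conjunction determiner noun conjunction.
Applying the rules: R1 holds, R2 violated, R3 holds, R4 holds, R5 holds.
Only rule 2 fails.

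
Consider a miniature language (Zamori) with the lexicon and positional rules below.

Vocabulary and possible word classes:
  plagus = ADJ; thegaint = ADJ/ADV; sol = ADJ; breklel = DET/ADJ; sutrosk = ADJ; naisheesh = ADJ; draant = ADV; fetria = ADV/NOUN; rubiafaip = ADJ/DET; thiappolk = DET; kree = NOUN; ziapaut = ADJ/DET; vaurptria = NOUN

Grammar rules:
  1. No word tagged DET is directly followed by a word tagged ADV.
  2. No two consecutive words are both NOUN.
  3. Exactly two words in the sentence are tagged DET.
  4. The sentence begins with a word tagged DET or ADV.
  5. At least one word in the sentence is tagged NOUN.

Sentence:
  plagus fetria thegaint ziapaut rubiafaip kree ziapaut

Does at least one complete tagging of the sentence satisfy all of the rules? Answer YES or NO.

NO

Candidates per position — 1:plagus {ADJ}; 2:fetria {ADV,NOUN}; 3:thegaint {ADJ,ADV}; 4:ziapaut {ADJ,DET}; 5:rubiafaip {ADJ,DET}; 6:kree {NOUN}; 7:ziapaut {ADJ,DET}.
Rule 4 cannot be satisfied by any choice of tags from the lexicon.
So there is no consistent tagging.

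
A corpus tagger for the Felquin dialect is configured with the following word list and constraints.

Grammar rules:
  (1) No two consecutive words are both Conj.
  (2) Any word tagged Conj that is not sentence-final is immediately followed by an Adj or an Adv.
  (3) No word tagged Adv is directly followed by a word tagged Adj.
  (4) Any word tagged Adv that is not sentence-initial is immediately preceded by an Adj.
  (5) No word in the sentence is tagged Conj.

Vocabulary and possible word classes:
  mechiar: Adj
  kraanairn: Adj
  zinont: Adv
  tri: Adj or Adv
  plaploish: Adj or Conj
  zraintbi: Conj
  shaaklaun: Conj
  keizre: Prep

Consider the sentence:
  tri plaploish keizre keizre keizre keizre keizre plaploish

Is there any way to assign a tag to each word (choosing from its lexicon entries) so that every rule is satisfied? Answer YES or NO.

YES

Candidates per position — 1:tri {Adj,Adv}; 2:plaploish {Adj,Conj}; 3:keizre {Prep}; 4:keizre {Prep}; 5:keizre {Prep}; 6:keizre {Prep}; 7:keizre {Prep}; 8:plaploish {Adj,Conj}.
One satisfying assignment: Adj Adj Prep Prep Prep Prep Prep Adj.
Verifying each rule — rule 1 ok; rule 2 ok; rule 3 ok; rule 4 ok; rule 5 ok.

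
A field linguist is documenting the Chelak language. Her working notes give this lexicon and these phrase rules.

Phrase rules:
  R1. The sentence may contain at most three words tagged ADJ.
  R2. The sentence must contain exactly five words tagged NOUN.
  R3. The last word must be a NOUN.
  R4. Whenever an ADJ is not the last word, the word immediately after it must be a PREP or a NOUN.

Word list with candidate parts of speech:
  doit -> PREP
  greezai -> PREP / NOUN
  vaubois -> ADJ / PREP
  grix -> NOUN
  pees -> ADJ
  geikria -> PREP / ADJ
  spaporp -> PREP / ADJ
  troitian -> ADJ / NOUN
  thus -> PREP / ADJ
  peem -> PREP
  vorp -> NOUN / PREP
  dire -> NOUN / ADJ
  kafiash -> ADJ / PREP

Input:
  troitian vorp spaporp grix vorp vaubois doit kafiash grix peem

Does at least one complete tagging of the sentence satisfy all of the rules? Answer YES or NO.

Candidates per position — 1:troitian {ADJ,NOUN}; 2:vorp {NOUN,PREP}; 3:spaporp {PREP,ADJ}; 4:grix {NOUN}; 5:vorp {NOUN,PREP}; 6:vaubois {ADJ,PREP}; 7:doit {PREP}; 8:kafiash {ADJ,PREP}; 9:grix {NOUN}; 10:peem {PREP}.
Rule 3 cannot be satisfied by any choice of tags from the lexicon.
So there is no consistent tagging.

NO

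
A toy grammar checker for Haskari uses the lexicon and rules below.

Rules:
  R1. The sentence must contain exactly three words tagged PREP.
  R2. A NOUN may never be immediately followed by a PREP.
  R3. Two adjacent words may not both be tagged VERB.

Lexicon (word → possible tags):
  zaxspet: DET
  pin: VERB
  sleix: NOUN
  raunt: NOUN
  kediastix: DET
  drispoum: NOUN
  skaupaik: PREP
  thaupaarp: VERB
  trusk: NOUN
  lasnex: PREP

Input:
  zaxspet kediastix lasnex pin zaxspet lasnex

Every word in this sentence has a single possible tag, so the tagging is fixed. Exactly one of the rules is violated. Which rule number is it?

1

Fixed tagging: DET DET PREP VERB DET PREP.
Rule check: R1 violated, R2 holds, R3 holds.
Only rule 1 fails.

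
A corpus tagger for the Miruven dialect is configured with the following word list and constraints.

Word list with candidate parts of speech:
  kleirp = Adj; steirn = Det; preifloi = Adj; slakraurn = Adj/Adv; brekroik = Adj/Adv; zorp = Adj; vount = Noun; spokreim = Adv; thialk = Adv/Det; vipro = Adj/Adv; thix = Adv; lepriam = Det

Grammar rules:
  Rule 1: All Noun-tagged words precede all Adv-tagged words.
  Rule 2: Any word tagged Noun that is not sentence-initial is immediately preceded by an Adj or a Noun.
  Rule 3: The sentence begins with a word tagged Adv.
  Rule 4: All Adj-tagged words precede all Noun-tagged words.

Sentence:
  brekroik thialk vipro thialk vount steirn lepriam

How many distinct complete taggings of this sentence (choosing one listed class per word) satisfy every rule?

0

Candidates per position — 1:brekroik {Adj,Adv}; 2:thialk {Adv,Det}; 3:vipro {Adj,Adv}; 4:thialk {Adv,Det}; 5:vount {Noun}; 6:steirn {Det}; 7:lepriam {Det}.
There are 16 candidate sequences in total.
Rule 2 cannot be satisfied by any choice of tags from the lexicon.
So there is no consistent tagging.
Count = 0.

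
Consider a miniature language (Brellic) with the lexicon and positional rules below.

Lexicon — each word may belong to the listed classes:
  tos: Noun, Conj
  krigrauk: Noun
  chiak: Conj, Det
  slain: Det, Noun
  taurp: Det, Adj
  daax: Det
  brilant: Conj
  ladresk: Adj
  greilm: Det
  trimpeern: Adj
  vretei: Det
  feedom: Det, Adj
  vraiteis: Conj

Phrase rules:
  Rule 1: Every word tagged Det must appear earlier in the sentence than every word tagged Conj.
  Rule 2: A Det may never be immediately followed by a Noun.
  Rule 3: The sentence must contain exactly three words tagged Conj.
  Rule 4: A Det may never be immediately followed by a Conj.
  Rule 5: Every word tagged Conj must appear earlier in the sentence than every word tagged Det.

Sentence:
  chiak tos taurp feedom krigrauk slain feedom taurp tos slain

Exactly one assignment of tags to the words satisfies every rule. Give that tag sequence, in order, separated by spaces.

Conj Conj Adj Adj Noun Noun Adj Adj Conj Noun

Candidates per position — 1:chiak {Conj,Det}; 2:tos {Noun,Conj}; 3:taurp {Det,Adj}; 4:feedom {Det,Adj}; 5:krigrauk {Noun}; 6:slain {Det,Noun}; 7:feedom {Det,Adj}; 8:taurp {Det,Adj}; 9:tos {Noun,Conj}; 10:slain {Det,Noun}.
Position 1: tagging it Det would leave rule 3 unsatisfiable, so it must be Conj.
Position 2: tagging it Noun would leave rule 3 unsatisfiable, so it must be Conj.
Position 3: tagging it Det would leave rule 1 unsatisfiable, so it must be Adj.
Position 4: tagging it Det would leave rule 1 unsatisfiable, so it must be Adj.
Position 6: tagging it Det would leave rule 1 unsatisfiable, so it must be Noun.
Position 7: tagging it Det would leave rule 1 unsatisfiable, so it must be Adj.
Position 8: tagging it Det would leave rule 1 unsatisfiable, so it must be Adj.
Position 9: tagging it Noun would leave rule 3 unsatisfiable, so it must be Conj.
Position 10: tagging it Det would leave rule 1 unsatisfiable, so it must be Noun.
The unique satisfying tagging is: Conj Conj Adj Adj Noun Noun Adj Adj Conj Noun.
Checking: rule 1 satisfied; rule 2 satisfied; rule 3 satisfied; rule 4 satisfied; rule 5 satisfied.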